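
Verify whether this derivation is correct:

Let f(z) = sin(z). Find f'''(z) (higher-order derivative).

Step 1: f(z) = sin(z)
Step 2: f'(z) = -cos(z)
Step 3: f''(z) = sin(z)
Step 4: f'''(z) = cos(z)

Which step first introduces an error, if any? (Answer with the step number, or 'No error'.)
Step 2

Step 2 is incorrect due to a sign flip.
The step shows: -cos(z)
The correct value should be: cos(z)

Explanation: The sign of the whole expression was flipped: the term cos(z) was incorrectly written as -cos(z)
The later steps are derived from this incorrect expression, so the error originates in Step 2.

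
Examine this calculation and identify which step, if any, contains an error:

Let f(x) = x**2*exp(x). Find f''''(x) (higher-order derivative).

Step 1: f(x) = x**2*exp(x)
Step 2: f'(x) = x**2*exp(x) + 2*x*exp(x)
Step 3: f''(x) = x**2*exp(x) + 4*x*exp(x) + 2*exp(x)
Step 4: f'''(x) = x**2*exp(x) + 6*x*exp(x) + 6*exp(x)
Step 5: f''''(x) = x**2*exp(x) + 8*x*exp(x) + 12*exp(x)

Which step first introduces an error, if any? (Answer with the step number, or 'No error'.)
No error

All steps in this derivation are correct.
The final answer f''''(x) = x**2*exp(x) + 8*x*exp(x) + 12*exp(x) is valid.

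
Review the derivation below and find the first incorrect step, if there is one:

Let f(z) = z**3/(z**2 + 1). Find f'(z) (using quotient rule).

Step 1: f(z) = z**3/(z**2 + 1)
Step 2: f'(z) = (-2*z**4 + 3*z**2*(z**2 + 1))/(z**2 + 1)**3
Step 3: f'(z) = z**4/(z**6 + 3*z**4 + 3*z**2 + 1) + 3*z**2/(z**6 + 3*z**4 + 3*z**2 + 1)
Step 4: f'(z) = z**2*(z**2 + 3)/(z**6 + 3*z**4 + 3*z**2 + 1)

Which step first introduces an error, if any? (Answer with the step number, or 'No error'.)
Step 2

Step 2 is incorrect due to a wrong exponent.
The step shows: (-2*z**4 + 3*z**2*(z**2 + 1))/(z**2 + 1)**3
The correct value should be: (-2*z**4 + 3*z**2*(z**2 + 1))/(z**2 + 1)**2

Explanation: The exponent -2 on z**2 + 1 was incorrectly written as -3: the term (-2*z**4 + 3*z**2*(z**2 + 1))/(z**2 + 1)**2 was incorrectly written as (-2*z**4 + 3*z**2*(z**2 + 1))/(z**2 + 1)**3
The later steps are derived from this incorrect expression, so the error originates in Step 2.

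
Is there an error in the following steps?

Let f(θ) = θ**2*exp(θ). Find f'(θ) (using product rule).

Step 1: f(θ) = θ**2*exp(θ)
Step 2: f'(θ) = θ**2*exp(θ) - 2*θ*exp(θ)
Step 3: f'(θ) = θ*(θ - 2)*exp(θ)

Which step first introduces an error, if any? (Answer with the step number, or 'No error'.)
Step 2

Step 2 is incorrect due to a sign flip.
The step shows: θ**2*exp(θ) - 2*θ*exp(θ)
The correct value should be: θ**2*exp(θ) + 2*θ*exp(θ)

Explanation: The sign of one term was flipped: the term 2*θ*exp(θ) was incorrectly written as -2*θ*exp(θ)
The later steps are derived from this incorrect expression, so the error originates in Step 2.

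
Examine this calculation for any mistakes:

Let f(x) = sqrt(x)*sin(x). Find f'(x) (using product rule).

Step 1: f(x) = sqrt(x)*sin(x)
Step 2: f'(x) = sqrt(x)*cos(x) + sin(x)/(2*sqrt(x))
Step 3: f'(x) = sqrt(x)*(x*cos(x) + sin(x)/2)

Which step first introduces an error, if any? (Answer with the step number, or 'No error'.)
Step 3

Step 3 is incorrect due to a wrong exponent.
The step shows: sqrt(x)*(x*cos(x) + sin(x)/2)
The correct value should be: (x*cos(x) + sin(x)/2)/sqrt(x)

Explanation: The exponent -1/2 on x was incorrectly written as 1/2: the term (x*cos(x) + sin(x)/2)/sqrt(x) was incorrectly written as sqrt(x)*(x*cos(x) + sin(x)/2)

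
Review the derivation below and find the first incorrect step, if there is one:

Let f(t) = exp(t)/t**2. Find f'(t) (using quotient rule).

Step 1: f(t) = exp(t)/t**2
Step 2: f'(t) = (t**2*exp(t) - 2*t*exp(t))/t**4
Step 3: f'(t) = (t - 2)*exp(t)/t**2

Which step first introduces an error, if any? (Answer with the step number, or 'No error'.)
Step 3

Step 3 is incorrect due to a wrong exponent.
The step shows: (t - 2)*exp(t)/t**2
The correct value should be: (t - 2)*exp(t)/t**3

Explanation: The exponent -3 on t was incorrectly written as -2: the term (t - 2)*exp(t)/t**3 was incorrectly written as (t - 2)*exp(t)/t**2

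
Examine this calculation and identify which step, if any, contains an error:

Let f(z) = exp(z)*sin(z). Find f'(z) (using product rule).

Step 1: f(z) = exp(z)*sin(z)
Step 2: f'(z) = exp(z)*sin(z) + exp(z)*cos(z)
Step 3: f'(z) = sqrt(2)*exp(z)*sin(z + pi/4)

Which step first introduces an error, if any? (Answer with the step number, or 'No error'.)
No error

All steps in this derivation are correct.
The final answer f'(z) = sqrt(2)*exp(z)*sin(z + pi/4) is valid.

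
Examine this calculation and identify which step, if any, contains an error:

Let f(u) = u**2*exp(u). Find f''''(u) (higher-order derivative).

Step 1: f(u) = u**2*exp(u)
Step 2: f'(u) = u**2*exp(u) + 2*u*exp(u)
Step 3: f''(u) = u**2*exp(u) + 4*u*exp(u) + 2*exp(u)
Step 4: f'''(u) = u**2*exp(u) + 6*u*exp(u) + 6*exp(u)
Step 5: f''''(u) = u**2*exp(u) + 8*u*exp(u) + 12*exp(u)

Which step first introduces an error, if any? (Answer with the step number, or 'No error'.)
No error

All steps in this derivation are correct.
The final answer f''''(u) = u**2*exp(u) + 8*u*exp(u) + 12*exp(u) is valid.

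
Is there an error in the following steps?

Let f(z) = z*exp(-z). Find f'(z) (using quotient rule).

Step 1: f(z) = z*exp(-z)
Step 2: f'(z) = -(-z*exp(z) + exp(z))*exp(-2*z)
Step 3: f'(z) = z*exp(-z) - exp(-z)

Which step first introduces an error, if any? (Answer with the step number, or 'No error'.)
Step 2

Step 2 is incorrect due to a sign flip.
The step shows: -(-z*exp(z) + exp(z))*exp(-2*z)
The correct value should be: (-z*exp(z) + exp(z))*exp(-2*z)

Explanation: The sign of the whole expression was flipped: the term (-z*exp(z) + exp(z))*exp(-2*z) was incorrectly written as -(-z*exp(z) + exp(z))*exp(-2*z)
The later steps are derived from this incorrect expression, so the error originates in Step 2.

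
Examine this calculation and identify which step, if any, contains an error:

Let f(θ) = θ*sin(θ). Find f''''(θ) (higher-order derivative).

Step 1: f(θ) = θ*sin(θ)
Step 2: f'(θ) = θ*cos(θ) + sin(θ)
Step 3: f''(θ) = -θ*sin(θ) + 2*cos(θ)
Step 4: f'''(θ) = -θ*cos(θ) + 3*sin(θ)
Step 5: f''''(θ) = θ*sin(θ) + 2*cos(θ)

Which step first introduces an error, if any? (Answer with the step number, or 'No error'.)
Step 4

Step 4 is incorrect due to a sign flip.
The step shows: -θ*cos(θ) + 3*sin(θ)
The correct value should be: -θ*cos(θ) - 3*sin(θ)

Explanation: The sign of one term was flipped: the term -3*sin(θ) was incorrectly written as 3*sin(θ)
The later steps are derived from this incorrect expression, so the error originates in Step 4.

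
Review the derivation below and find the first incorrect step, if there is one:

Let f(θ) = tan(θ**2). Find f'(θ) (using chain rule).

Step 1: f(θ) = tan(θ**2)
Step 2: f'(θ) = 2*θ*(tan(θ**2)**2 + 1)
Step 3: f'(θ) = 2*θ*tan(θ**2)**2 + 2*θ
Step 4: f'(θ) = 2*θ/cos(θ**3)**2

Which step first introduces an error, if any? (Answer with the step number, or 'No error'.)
Step 4

Step 4 is incorrect due to a wrong exponent.
The step shows: 2*θ/cos(θ**3)**2
The correct value should be: 2*θ/cos(θ**2)**2

Explanation: The exponent 2 on θ was incorrectly written as 3: the term 2*θ/cos(θ**2)**2 was incorrectly written as 2*θ/cos(θ**3)**2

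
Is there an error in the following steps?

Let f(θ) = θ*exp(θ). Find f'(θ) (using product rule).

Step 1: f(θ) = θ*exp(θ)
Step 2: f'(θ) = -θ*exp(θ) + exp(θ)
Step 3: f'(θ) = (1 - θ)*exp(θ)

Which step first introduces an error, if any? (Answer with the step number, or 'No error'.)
Step 2

Step 2 is incorrect due to a sign flip.
The step shows: -θ*exp(θ) + exp(θ)
The correct value should be: θ*exp(θ) + exp(θ)

Explanation: The sign of one term was flipped: the term θ*exp(θ) was incorrectly written as -θ*exp(θ)
The later steps are derived from this incorrect expression, so the error originates in Step 2.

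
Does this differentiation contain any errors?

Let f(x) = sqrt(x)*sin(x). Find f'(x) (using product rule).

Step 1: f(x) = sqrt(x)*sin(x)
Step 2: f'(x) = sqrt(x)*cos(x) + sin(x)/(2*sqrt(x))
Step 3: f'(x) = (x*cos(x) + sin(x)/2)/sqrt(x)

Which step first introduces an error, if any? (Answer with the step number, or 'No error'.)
No error

All steps in this derivation are correct.
The final answer f'(x) = (x*cos(x) + sin(x)/2)/sqrt(x) is valid.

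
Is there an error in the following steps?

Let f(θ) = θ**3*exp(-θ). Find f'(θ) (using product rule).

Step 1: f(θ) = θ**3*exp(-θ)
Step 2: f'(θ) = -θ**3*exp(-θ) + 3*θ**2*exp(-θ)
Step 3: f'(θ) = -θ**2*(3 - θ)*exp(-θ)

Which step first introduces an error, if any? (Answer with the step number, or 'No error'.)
Step 3

Step 3 is incorrect due to a sign flip.
The step shows: -θ**2*(3 - θ)*exp(-θ)
The correct value should be: θ**2*(3 - θ)*exp(-θ)

Explanation: The sign of the whole expression was flipped: the term θ**2*(3 - θ)*exp(-θ) was incorrectly written as -θ**2*(3 - θ)*exp(-θ)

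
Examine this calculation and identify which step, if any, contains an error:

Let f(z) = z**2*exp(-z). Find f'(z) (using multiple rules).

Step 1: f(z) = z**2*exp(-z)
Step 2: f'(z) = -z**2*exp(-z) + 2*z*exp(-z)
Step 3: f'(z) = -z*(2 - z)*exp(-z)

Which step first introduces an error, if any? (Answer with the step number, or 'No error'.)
Step 3

Step 3 is incorrect due to a sign flip.
The step shows: -z*(2 - z)*exp(-z)
The correct value should be: z*(2 - z)*exp(-z)

Explanation: The sign of the whole expression was flipped: the term z*(2 - z)*exp(-z) was incorrectly written as -z*(2 - z)*exp(-z)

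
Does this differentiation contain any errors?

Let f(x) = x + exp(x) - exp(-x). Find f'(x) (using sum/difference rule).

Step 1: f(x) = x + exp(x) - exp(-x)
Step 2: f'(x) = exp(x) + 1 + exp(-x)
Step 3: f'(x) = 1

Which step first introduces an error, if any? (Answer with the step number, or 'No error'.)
Step 3

Step 3 is incorrect due to a dropped term.
The step shows: 1
The correct value should be: 2*cosh(x) + 1

Explanation: A term was dropped: the term 2*cosh(x) was incorrectly omitted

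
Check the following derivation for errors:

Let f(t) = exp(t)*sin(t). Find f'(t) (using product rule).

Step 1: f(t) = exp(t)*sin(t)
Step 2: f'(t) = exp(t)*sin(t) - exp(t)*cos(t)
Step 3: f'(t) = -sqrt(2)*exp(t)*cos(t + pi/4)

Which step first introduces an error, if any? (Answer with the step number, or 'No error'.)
Step 2

Step 2 is incorrect due to a sign flip.
The step shows: exp(t)*sin(t) - exp(t)*cos(t)
The correct value should be: exp(t)*sin(t) + exp(t)*cos(t)

Explanation: The sign of one term was flipped: the term exp(t)*cos(t) was incorrectly written as -exp(t)*cos(t)
The later steps are derived from this incorrect expression, so the error originates in Step 2.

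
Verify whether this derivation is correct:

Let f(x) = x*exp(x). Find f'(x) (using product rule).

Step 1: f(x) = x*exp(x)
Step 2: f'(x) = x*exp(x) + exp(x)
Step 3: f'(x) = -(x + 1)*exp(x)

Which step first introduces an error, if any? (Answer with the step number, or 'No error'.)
Step 3

Step 3 is incorrect due to a sign flip.
The step shows: -(x + 1)*exp(x)
The correct value should be: (x + 1)*exp(x)

Explanation: The sign of the whole expression was flipped: the term (x + 1)*exp(x) was incorrectly written as -(x + 1)*exp(x)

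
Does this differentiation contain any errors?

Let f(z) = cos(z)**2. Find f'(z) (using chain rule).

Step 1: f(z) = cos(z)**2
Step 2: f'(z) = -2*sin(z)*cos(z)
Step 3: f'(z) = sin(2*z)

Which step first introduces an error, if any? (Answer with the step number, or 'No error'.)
Step 3

Step 3 is incorrect due to a sign flip.
The step shows: sin(2*z)
The correct value should be: -sin(2*z)

Explanation: The sign of the whole expression was flipped: the term -sin(2*z) was incorrectly written as sin(2*z)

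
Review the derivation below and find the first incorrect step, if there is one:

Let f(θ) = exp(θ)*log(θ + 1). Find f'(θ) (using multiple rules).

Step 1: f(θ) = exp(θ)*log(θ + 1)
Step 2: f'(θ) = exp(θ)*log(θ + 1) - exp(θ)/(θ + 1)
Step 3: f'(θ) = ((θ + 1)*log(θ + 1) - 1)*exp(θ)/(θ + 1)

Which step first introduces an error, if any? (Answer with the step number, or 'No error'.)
Step 2

Step 2 is incorrect due to a sign flip.
The step shows: exp(θ)*log(θ + 1) - exp(θ)/(θ + 1)
The correct value should be: exp(θ)*log(θ + 1) + exp(θ)/(θ + 1)

Explanation: The sign of one term was flipped: the term exp(θ)/(θ + 1) was incorrectly written as -exp(θ)/(θ + 1)
The later steps are derived from this incorrect expression, so the error originates in Step 2.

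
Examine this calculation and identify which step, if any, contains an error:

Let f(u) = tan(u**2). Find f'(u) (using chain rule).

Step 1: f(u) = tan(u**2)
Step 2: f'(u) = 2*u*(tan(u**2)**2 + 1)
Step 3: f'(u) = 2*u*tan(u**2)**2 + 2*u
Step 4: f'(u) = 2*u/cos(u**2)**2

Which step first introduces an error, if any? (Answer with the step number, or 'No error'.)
No error

All steps in this derivation are correct.
The final answer f'(u) = 2*u/cos(u**2)**2 is valid.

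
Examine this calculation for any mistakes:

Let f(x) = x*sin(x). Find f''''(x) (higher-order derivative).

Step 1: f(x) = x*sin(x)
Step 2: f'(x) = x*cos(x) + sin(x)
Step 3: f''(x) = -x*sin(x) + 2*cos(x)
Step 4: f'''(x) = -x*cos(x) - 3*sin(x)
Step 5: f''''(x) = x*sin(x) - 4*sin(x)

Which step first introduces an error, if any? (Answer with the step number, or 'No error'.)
Step 5

Step 5 is incorrect due to a wrong trig function.
The step shows: x*sin(x) - 4*sin(x)
The correct value should be: x*sin(x) - 4*cos(x)

Explanation: cos(x) was incorrectly written as sin(x): the term -4*cos(x) was incorrectly written as -4*sin(x)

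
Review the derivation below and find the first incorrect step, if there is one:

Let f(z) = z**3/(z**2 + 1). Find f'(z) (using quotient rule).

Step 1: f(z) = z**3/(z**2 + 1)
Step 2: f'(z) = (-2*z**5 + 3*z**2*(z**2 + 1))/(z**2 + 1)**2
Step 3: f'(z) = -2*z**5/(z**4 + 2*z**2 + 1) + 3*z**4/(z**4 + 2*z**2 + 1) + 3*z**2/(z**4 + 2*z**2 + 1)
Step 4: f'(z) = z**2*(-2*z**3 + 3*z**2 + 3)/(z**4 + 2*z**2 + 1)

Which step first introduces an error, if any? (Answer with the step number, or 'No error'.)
Step 2

Step 2 is incorrect due to a wrong exponent.
The step shows: (-2*z**5 + 3*z**2*(z**2 + 1))/(z**2 + 1)**2
The correct value should be: (-2*z**4 + 3*z**2*(z**2 + 1))/(z**2 + 1)**2

Explanation: The exponent 4 on z was incorrectly written as 5: the term (-2*z**4 + 3*z**2*(z**2 + 1))/(z**2 + 1)**2 was incorrectly written as (-2*z**5 + 3*z**2*(z**2 + 1))/(z**2 + 1)**2
The later steps are derived from this incorrect expression, so the error originates in Step 2.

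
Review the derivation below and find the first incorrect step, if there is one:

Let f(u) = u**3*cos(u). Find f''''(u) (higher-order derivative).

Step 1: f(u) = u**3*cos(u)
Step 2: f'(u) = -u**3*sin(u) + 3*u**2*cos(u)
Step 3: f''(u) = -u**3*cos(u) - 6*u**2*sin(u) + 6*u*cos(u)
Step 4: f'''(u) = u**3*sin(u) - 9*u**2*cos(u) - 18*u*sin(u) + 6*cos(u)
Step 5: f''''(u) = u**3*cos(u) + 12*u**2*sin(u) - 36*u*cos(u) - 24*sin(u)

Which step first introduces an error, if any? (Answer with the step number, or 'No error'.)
No error

All steps in this derivation are correct.
The final answer f''''(u) = u**3*cos(u) + 12*u**2*sin(u) - 36*u*cos(u) - 24*sin(u) is valid.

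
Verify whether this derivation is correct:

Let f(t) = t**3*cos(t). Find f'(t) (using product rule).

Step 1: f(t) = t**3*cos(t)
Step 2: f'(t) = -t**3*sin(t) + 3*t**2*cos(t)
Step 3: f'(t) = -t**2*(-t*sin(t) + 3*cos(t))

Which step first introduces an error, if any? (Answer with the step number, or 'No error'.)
Step 3

Step 3 is incorrect due to a sign flip.
The step shows: -t**2*(-t*sin(t) + 3*cos(t))
The correct value should be: t**2*(-t*sin(t) + 3*cos(t))

Explanation: The sign of the whole expression was flipped: the term t**2*(-t*sin(t) + 3*cos(t)) was incorrectly written as -t**2*(-t*sin(t) + 3*cos(t))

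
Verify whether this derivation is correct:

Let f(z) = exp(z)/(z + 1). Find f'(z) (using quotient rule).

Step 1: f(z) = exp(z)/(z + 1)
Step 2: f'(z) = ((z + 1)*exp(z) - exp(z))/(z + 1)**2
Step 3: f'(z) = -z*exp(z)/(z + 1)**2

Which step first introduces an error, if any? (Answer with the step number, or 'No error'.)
Step 3

Step 3 is incorrect due to a sign flip.
The step shows: -z*exp(z)/(z + 1)**2
The correct value should be: z*exp(z)/(z + 1)**2

Explanation: The sign of the whole expression was flipped: the term z*exp(z)/(z + 1)**2 was incorrectly written as -z*exp(z)/(z + 1)**2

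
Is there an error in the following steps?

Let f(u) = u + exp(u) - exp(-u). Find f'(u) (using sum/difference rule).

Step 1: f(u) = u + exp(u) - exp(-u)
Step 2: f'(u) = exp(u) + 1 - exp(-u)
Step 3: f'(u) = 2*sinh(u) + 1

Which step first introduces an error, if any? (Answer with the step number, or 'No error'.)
Step 2

Step 2 is incorrect due to a sign flip.
The step shows: exp(u) + 1 - exp(-u)
The correct value should be: exp(u) + 1 + exp(-u)

Explanation: The sign of one term was flipped: the term exp(-u) was incorrectly written as -exp(-u)
The later steps are derived from this incorrect expression, so the error originates in Step 2.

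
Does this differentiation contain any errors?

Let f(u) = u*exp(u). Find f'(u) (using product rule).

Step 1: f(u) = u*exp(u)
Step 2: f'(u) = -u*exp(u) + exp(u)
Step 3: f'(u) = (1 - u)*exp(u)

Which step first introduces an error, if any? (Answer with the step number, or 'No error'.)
Step 2

Step 2 is incorrect due to a sign flip.
The step shows: -u*exp(u) + exp(u)
The correct value should be: u*exp(u) + exp(u)

Explanation: The sign of one term was flipped: the term u*exp(u) was incorrectly written as -u*exp(u)
The later steps are derived from this incorrect expression, so the error originates in Step 2.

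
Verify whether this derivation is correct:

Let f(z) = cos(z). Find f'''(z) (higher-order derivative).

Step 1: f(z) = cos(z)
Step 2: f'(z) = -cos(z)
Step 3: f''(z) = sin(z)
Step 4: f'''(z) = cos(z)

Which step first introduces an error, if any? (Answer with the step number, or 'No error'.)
Step 2

Step 2 is incorrect due to a wrong trig function.
The step shows: -cos(z)
The correct value should be: -sin(z)

Explanation: sin(z) was incorrectly written as cos(z): the term -sin(z) was incorrectly written as -cos(z)
The later steps are derived from this incorrect expression, so the error originates in Step 2.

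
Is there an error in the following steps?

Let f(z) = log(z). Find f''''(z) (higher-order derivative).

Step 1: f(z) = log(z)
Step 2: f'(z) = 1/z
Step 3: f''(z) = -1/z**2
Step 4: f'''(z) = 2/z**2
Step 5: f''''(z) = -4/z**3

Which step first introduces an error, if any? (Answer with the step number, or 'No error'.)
Step 4

Step 4 is incorrect due to a wrong exponent.
The step shows: 2/z**2
The correct value should be: 2/z**3

Explanation: The exponent -3 on z was incorrectly written as -2: the term 2/z**3 was incorrectly written as 2/z**2
The later steps are derived from this incorrect expression, so the error originates in Step 4.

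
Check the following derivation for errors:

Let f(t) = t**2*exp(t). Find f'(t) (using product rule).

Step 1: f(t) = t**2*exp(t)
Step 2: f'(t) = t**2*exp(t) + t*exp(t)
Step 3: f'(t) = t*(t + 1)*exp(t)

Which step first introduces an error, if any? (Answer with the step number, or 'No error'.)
Step 2

Step 2 is incorrect due to a wrong coefficient.
The step shows: t**2*exp(t) + t*exp(t)
The correct value should be: t**2*exp(t) + 2*t*exp(t)

Explanation: The coefficient 2 was incorrectly written as 1: the term 2*t*exp(t) was incorrectly written as t*exp(t)
The later steps are derived from this incorrect expression, so the error originates in Step 2.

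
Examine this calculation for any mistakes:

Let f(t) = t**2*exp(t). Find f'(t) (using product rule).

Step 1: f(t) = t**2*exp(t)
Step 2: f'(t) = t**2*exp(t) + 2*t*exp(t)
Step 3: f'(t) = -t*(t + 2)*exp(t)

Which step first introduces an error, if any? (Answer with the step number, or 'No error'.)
Step 3

Step 3 is incorrect due to a sign flip.
The step shows: -t*(t + 2)*exp(t)
The correct value should be: t*(t + 2)*exp(t)

Explanation: The sign of the whole expression was flipped: the term t*(t + 2)*exp(t) was incorrectly written as -t*(t + 2)*exp(t)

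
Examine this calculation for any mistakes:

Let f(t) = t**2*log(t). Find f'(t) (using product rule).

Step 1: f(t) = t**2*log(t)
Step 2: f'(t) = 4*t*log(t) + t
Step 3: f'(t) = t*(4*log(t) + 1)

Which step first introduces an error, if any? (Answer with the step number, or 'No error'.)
Step 2

Step 2 is incorrect due to a wrong coefficient.
The step shows: 4*t*log(t) + t
The correct value should be: 2*t*log(t) + t

Explanation: The coefficient 2 was incorrectly written as 4: the term 2*t*log(t) was incorrectly written as 4*t*log(t)
The later steps are derived from this incorrect expression, so the error originates in Step 2.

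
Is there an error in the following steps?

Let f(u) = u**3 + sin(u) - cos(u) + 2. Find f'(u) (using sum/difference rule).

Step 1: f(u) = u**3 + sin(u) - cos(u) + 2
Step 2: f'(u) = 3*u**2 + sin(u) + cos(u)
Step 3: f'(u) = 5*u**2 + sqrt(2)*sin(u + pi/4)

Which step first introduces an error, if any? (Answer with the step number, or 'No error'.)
Step 3

Step 3 is incorrect due to a wrong coefficient.
The step shows: 5*u**2 + sqrt(2)*sin(u + pi/4)
The correct value should be: 3*u**2 + sqrt(2)*sin(u + pi/4)

Explanation: The coefficient 3 was incorrectly written as 5: the term 3*u**2 was incorrectly written as 5*u**2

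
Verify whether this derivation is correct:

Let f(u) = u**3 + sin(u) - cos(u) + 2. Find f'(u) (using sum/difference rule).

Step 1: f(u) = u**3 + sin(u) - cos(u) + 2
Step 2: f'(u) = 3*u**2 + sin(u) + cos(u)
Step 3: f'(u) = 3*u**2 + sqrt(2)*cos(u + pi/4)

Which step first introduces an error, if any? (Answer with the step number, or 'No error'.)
Step 3

Step 3 is incorrect due to a wrong trig function.
The step shows: 3*u**2 + sqrt(2)*cos(u + pi/4)
The correct value should be: 3*u**2 + sqrt(2)*sin(u + pi/4)

Explanation: sin(u + pi/4) was incorrectly written as cos(u + pi/4): the term sqrt(2)*sin(u + pi/4) was incorrectly written as sqrt(2)*cos(u + pi/4)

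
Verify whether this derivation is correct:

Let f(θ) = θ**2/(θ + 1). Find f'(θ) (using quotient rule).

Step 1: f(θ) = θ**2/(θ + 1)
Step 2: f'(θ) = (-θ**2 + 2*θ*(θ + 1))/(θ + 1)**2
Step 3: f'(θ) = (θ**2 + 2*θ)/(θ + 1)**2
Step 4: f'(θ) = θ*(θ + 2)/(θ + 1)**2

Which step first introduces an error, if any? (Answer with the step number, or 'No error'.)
No error

All steps in this derivation are correct.
The final answer f'(θ) = θ*(θ + 2)/(θ + 1)**2 is valid.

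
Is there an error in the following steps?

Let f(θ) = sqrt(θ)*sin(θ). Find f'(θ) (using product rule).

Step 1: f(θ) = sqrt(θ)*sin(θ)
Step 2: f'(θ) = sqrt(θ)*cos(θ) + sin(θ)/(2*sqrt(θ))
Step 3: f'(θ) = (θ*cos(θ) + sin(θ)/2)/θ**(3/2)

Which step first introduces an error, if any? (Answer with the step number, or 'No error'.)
Step 3

Step 3 is incorrect due to a wrong exponent.
The step shows: (θ*cos(θ) + sin(θ)/2)/θ**(3/2)
The correct value should be: (θ*cos(θ) + sin(θ)/2)/sqrt(θ)

Explanation: The exponent -1/2 on θ was incorrectly written as -3/2: the term (θ*cos(θ) + sin(θ)/2)/sqrt(θ) was incorrectly written as (θ*cos(θ) + sin(θ)/2)/θ**(3/2)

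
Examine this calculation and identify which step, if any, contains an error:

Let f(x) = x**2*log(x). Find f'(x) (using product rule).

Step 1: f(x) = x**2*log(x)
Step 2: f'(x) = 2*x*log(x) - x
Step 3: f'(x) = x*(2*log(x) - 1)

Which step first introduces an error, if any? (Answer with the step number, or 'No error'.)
Step 2

Step 2 is incorrect due to a sign flip.
The step shows: 2*x*log(x) - x
The correct value should be: 2*x*log(x) + x

Explanation: The sign of one term was flipped: the term x was incorrectly written as -x
The later steps are derived from this incorrect expression, so the error originates in Step 2.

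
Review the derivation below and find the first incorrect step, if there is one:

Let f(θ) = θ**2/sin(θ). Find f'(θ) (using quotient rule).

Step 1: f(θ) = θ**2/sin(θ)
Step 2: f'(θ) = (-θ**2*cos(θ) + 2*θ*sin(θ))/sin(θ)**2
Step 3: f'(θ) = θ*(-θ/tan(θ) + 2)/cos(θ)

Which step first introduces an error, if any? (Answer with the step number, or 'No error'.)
Step 3

Step 3 is incorrect due to a wrong trig function.
The step shows: θ*(-θ/tan(θ) + 2)/cos(θ)
The correct value should be: θ*(-θ/tan(θ) + 2)/sin(θ)

Explanation: sin(θ) was incorrectly written as cos(θ): the term θ*(-θ/tan(θ) + 2)/sin(θ) was incorrectly written as θ*(-θ/tan(θ) + 2)/cos(θ)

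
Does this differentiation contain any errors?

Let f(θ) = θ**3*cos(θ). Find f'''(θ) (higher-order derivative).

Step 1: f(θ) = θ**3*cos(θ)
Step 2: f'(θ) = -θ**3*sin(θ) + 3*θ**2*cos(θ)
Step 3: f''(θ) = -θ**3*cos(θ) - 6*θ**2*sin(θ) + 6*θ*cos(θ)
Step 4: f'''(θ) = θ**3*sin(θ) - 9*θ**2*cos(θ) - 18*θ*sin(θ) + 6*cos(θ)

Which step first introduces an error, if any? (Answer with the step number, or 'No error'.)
No error

All steps in this derivation are correct.
The final answer f'''(θ) = θ**3*sin(θ) - 9*θ**2*cos(θ) - 18*θ*sin(θ) + 6*cos(θ) is valid.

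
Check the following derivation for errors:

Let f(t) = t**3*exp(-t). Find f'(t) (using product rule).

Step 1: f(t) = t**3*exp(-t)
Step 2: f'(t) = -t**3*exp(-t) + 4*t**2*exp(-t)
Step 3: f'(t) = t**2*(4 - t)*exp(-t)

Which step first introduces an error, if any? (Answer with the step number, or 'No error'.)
Step 2

Step 2 is incorrect due to a wrong coefficient.
The step shows: -t**3*exp(-t) + 4*t**2*exp(-t)
The correct value should be: -t**3*exp(-t) + 3*t**2*exp(-t)

Explanation: The coefficient 3 was incorrectly written as 4: the term 3*t**2*exp(-t) was incorrectly written as 4*t**2*exp(-t)
The later steps are derived from this incorrect expression, so the error originates in Step 2.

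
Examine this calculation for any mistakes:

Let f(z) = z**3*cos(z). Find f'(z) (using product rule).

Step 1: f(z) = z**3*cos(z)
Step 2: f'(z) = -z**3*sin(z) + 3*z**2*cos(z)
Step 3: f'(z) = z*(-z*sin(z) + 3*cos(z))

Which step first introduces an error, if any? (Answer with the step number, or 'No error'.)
Step 3

Step 3 is incorrect due to a wrong exponent.
The step shows: z*(-z*sin(z) + 3*cos(z))
The correct value should be: z**2*(-z*sin(z) + 3*cos(z))

Explanation: The exponent 2 on z was incorrectly written as 1: the term z**2*(-z*sin(z) + 3*cos(z)) was incorrectly written as z*(-z*sin(z) + 3*cos(z))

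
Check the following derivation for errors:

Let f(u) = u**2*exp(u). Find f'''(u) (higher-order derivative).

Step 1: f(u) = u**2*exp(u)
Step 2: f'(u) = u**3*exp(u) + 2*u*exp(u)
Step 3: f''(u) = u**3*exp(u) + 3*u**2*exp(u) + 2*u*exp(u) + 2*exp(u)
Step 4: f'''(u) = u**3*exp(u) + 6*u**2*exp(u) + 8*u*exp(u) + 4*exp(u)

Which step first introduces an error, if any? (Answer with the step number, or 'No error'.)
Step 2

Step 2 is incorrect due to a wrong exponent.
The step shows: u**3*exp(u) + 2*u*exp(u)
The correct value should be: u**2*exp(u) + 2*u*exp(u)

Explanation: The exponent 2 on u was incorrectly written as 3: the term u**2*exp(u) was incorrectly written as u**3*exp(u)
The later steps are derived from this incorrect expression, so the error originates in Step 2.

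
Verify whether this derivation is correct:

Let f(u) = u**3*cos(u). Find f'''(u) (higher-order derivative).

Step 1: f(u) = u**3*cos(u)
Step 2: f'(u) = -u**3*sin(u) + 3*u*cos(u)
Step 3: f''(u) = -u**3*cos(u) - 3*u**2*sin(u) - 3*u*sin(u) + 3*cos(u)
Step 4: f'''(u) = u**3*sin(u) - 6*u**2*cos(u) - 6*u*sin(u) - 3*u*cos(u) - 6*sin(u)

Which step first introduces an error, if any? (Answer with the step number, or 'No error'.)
Step 2

Step 2 is incorrect due to a wrong exponent.
The step shows: -u**3*sin(u) + 3*u*cos(u)
The correct value should be: -u**3*sin(u) + 3*u**2*cos(u)

Explanation: The exponent 2 on u was incorrectly written as 1: the term 3*u**2*cos(u) was incorrectly written as 3*u*cos(u)
The later steps are derived from this incorrect expression, so the error originates in Step 2.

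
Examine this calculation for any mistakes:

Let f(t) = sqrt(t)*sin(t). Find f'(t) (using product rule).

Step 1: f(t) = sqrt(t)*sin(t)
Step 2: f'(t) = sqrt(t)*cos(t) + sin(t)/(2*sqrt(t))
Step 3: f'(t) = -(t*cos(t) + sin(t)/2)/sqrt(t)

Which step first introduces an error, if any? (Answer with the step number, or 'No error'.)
Step 3

Step 3 is incorrect due to a sign flip.
The step shows: -(t*cos(t) + sin(t)/2)/sqrt(t)
The correct value should be: (t*cos(t) + sin(t)/2)/sqrt(t)

Explanation: The sign of the whole expression was flipped: the term (t*cos(t) + sin(t)/2)/sqrt(t) was incorrectly written as -(t*cos(t) + sin(t)/2)/sqrt(t)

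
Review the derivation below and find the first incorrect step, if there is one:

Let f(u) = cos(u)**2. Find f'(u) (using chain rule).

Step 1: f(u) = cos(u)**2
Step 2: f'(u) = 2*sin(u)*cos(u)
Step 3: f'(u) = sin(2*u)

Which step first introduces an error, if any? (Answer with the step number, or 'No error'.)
Step 2

Step 2 is incorrect due to a sign flip.
The step shows: 2*sin(u)*cos(u)
The correct value should be: -2*sin(u)*cos(u)

Explanation: The sign of the whole expression was flipped: the term -2*sin(u)*cos(u) was incorrectly written as 2*sin(u)*cos(u)
The later steps are derived from this incorrect expression, so the error originates in Step 2.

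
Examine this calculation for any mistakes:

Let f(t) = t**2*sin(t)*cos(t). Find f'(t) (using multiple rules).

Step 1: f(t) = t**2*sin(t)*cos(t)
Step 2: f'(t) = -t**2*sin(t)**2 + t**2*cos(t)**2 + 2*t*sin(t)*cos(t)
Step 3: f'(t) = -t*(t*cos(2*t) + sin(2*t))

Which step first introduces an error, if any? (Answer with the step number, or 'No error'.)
Step 3

Step 3 is incorrect due to a sign flip.
The step shows: -t*(t*cos(2*t) + sin(2*t))
The correct value should be: t*(t*cos(2*t) + sin(2*t))

Explanation: The sign of the whole expression was flipped: the term t*(t*cos(2*t) + sin(2*t)) was incorrectly written as -t*(t*cos(2*t) + sin(2*t))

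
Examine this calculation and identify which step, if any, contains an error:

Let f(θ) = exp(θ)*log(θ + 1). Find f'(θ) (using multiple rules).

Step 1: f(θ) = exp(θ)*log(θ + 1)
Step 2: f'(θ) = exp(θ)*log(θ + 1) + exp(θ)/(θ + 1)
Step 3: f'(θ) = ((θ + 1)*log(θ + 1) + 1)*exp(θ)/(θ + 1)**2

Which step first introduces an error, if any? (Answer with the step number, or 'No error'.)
Step 3

Step 3 is incorrect due to a wrong exponent.
The step shows: ((θ + 1)*log(θ + 1) + 1)*exp(θ)/(θ + 1)**2
The correct value should be: ((θ + 1)*log(θ + 1) + 1)*exp(θ)/(θ + 1)

Explanation: The exponent -1 on θ + 1 was incorrectly written as -2: the term ((θ + 1)*log(θ + 1) + 1)*exp(θ)/(θ + 1) was incorrectly written as ((θ + 1)*log(θ + 1) + 1)*exp(θ)/(θ + 1)**2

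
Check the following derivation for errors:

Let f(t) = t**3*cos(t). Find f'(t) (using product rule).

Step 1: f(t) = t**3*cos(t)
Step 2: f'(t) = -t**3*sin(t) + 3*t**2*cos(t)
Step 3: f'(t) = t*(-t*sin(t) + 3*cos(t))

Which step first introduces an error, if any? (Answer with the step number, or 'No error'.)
Step 3

Step 3 is incorrect due to a wrong exponent.
The step shows: t*(-t*sin(t) + 3*cos(t))
The correct value should be: t**2*(-t*sin(t) + 3*cos(t))

Explanation: The exponent 2 on t was incorrectly written as 1: the term t**2*(-t*sin(t) + 3*cos(t)) was incorrectly written as t*(-t*sin(t) + 3*cos(t))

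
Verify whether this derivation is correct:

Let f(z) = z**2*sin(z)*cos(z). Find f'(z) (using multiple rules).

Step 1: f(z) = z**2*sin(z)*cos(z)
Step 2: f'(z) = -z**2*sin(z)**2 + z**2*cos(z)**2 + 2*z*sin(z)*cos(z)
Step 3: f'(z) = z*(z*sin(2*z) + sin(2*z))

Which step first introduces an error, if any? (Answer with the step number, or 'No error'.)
Step 3

Step 3 is incorrect due to a wrong trig function.
The step shows: z*(z*sin(2*z) + sin(2*z))
The correct value should be: z*(z*cos(2*z) + sin(2*z))

Explanation: cos(2*z) was incorrectly written as sin(2*z): the term z*(z*cos(2*z) + sin(2*z)) was incorrectly written as z*(z*sin(2*z) + sin(2*z))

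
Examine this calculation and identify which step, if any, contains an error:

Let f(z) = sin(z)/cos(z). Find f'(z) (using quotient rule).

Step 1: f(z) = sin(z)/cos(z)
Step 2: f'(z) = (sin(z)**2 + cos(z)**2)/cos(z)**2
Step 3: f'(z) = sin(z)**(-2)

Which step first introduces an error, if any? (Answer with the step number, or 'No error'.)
Step 3

Step 3 is incorrect due to a wrong trig function.
The step shows: sin(z)**(-2)
The correct value should be: cos(z)**(-2)

Explanation: cos(z) was incorrectly written as sin(z): the term cos(z)**(-2) was incorrectly written as sin(z)**(-2)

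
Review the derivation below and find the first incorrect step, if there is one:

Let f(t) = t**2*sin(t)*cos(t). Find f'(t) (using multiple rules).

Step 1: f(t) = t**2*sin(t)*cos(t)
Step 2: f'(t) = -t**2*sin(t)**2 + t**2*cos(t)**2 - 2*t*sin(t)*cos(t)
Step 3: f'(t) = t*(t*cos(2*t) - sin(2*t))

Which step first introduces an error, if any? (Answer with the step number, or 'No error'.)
Step 2

Step 2 is incorrect due to a sign flip.
The step shows: -t**2*sin(t)**2 + t**2*cos(t)**2 - 2*t*sin(t)*cos(t)
The correct value should be: -t**2*sin(t)**2 + t**2*cos(t)**2 + 2*t*sin(t)*cos(t)

Explanation: The sign of one term was flipped: the term 2*t*sin(t)*cos(t) was incorrectly written as -2*t*sin(t)*cos(t)
The later steps are derived from this incorrect expression, so the error originates in Step 2.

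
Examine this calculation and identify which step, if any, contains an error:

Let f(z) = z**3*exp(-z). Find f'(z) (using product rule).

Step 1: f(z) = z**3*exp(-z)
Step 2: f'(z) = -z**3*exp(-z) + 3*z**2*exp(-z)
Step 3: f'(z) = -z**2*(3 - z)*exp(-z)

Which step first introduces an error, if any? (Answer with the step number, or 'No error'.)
Step 3

Step 3 is incorrect due to a sign flip.
The step shows: -z**2*(3 - z)*exp(-z)
The correct value should be: z**2*(3 - z)*exp(-z)

Explanation: The sign of the whole expression was flipped: the term z**2*(3 - z)*exp(-z) was incorrectly written as -z**2*(3 - z)*exp(-z)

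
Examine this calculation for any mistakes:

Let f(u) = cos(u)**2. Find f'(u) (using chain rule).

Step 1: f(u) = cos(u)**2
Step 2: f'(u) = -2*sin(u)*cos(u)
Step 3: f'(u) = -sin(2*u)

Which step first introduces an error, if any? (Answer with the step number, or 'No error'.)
No error

All steps in this derivation are correct.
The final answer f'(u) = -sin(2*u) is valid.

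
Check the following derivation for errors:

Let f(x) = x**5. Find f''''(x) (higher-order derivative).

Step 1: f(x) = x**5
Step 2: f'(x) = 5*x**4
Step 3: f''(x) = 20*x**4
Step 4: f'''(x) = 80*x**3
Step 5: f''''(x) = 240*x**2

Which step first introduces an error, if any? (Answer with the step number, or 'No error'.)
Step 3

Step 3 is incorrect due to a wrong exponent.
The step shows: 20*x**4
The correct value should be: 20*x**3

Explanation: The exponent 3 on x was incorrectly written as 4: the term 20*x**3 was incorrectly written as 20*x**4
The later steps are derived from this incorrect expression, so the error originates in Step 3.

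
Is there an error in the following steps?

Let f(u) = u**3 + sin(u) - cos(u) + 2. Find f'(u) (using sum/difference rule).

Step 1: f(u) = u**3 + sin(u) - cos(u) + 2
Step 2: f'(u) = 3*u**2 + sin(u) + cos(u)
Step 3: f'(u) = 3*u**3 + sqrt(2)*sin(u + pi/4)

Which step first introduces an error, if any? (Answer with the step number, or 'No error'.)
Step 3

Step 3 is incorrect due to a wrong exponent.
The step shows: 3*u**3 + sqrt(2)*sin(u + pi/4)
The correct value should be: 3*u**2 + sqrt(2)*sin(u + pi/4)

Explanation: The exponent 2 on u was incorrectly written as 3: the term 3*u**2 was incorrectly written as 3*u**3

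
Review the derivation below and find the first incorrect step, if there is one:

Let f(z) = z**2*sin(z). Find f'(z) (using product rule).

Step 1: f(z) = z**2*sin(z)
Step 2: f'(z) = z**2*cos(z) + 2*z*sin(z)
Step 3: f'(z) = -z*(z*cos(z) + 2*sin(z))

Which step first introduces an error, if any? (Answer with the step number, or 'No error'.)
Step 3

Step 3 is incorrect due to a sign flip.
The step shows: -z*(z*cos(z) + 2*sin(z))
The correct value should be: z*(z*cos(z) + 2*sin(z))

Explanation: The sign of the whole expression was flipped: the term z*(z*cos(z) + 2*sin(z)) was incorrectly written as -z*(z*cos(z) + 2*sin(z))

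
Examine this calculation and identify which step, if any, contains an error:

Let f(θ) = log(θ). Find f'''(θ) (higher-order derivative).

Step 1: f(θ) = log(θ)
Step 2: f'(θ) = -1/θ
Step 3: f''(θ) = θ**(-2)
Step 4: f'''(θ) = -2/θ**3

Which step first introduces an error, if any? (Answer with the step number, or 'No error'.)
Step 2

Step 2 is incorrect due to a sign flip.
The step shows: -1/θ
The correct value should be: 1/θ

Explanation: The sign of the whole expression was flipped: the term 1/θ was incorrectly written as -1/θ
The later steps are derived from this incorrect expression, so the error originates in Step 2.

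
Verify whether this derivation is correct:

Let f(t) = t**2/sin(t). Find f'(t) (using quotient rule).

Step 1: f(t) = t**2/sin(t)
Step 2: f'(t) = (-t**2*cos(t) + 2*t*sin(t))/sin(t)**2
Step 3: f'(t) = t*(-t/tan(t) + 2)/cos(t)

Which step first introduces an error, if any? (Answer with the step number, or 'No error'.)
Step 3

Step 3 is incorrect due to a wrong trig function.
The step shows: t*(-t/tan(t) + 2)/cos(t)
The correct value should be: t*(-t/tan(t) + 2)/sin(t)

Explanation: sin(t) was incorrectly written as cos(t): the term t*(-t/tan(t) + 2)/sin(t) was incorrectly written as t*(-t/tan(t) + 2)/cos(t)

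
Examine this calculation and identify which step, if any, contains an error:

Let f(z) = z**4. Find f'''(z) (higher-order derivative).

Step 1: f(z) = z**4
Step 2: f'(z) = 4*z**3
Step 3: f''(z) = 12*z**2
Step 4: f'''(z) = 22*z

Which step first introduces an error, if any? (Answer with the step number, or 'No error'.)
Step 4

Step 4 is incorrect due to a wrong coefficient.
The step shows: 22*z
The correct value should be: 24*z

Explanation: The coefficient 24 was incorrectly written as 22: the term 24*z was incorrectly written as 22*z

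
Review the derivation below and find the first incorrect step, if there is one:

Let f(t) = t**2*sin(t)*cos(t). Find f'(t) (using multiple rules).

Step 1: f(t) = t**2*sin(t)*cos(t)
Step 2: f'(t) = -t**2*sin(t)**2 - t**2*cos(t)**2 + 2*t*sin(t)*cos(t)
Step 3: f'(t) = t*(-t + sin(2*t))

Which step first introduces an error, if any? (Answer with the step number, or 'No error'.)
Step 2

Step 2 is incorrect due to a sign flip.
The step shows: -t**2*sin(t)**2 - t**2*cos(t)**2 + 2*t*sin(t)*cos(t)
The correct value should be: -t**2*sin(t)**2 + t**2*cos(t)**2 + 2*t*sin(t)*cos(t)

Explanation: The sign of one term was flipped: the term t**2*cos(t)**2 was incorrectly written as -t**2*cos(t)**2
The later steps are derived from this incorrect expression, so the error originates in Step 2.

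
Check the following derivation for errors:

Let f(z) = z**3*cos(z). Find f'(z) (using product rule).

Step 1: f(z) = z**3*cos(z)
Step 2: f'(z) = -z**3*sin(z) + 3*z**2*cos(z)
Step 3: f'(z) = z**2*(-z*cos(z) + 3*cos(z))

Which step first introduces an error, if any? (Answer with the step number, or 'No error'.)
Step 3

Step 3 is incorrect due to a wrong trig function.
The step shows: z**2*(-z*cos(z) + 3*cos(z))
The correct value should be: z**2*(-z*sin(z) + 3*cos(z))

Explanation: sin(z) was incorrectly written as cos(z): the term z**2*(-z*sin(z) + 3*cos(z)) was incorrectly written as z**2*(-z*cos(z) + 3*cos(z))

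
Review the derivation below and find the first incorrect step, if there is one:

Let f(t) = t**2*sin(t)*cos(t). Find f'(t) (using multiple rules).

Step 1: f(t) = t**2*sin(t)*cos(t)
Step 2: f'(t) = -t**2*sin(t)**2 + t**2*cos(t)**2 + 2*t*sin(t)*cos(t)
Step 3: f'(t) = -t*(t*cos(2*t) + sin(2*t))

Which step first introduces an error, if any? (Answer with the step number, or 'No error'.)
Step 3

Step 3 is incorrect due to a sign flip.
The step shows: -t*(t*cos(2*t) + sin(2*t))
The correct value should be: t*(t*cos(2*t) + sin(2*t))

Explanation: The sign of the whole expression was flipped: the term t*(t*cos(2*t) + sin(2*t)) was incorrectly written as -t*(t*cos(2*t) + sin(2*t))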